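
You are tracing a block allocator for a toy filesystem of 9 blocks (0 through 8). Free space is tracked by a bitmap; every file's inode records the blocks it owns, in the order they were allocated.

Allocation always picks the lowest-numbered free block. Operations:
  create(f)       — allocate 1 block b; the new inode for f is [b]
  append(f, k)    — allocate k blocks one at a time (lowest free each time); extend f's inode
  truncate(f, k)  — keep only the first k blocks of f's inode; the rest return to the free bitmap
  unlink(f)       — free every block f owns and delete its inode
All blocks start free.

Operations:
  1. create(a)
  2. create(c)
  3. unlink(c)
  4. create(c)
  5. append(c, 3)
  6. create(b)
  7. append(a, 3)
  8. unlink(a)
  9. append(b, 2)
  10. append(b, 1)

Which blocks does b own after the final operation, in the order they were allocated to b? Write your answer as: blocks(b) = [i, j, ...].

[1] create(a) — a=0 (map F........)
[2] create(c) — a=0 c=1 (map FF.......)
[3] unlink(c) — a=0 (map F........)
[4] create(c) — a=0 c=1 (map FF.......)
[5] append(c, 3) — a=0 c=1,2,3,4 (map FFFFF....)
[6] create(b) — a=0 b=5 c=1,2,3,4 (map FFFFFF...)
[7] append(a, 3) — a=0,6,7,8 b=5 c=1,2,3,4 (map FFFFFFFFF)
[8] unlink(a) — b=5 c=1,2,3,4 (map .FFFFF...)
[9] append(b, 2) — b=5,0,6 c=1,2,3,4 (map FFFFFFF..)
[10] append(b, 1) — b=5,0,6,7 c=1,2,3,4 (map FFFFFFFF.)

blocks(b) = [5, 0, 6, 7]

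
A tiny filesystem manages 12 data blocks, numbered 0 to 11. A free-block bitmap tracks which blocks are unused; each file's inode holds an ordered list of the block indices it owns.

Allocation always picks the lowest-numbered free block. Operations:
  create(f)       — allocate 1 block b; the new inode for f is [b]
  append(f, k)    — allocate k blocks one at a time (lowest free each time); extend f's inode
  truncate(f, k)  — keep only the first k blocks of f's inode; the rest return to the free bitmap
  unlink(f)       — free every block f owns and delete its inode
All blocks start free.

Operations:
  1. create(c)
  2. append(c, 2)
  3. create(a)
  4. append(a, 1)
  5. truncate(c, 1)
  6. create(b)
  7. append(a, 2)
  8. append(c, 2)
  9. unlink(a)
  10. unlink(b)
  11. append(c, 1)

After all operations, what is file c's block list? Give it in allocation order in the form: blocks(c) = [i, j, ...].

blocks(c) = [0, 6, 7, 1]

after create(c) → c:[0]  free=[F...........]
after append(c, 2) → c:[0, 1, 2]  free=[FFF.........]
after create(a) → a:[3], c:[0, 1, 2]  free=[FFFF........]
after append(a, 1) → a:[3, 4], c:[0, 1, 2]  free=[FFFFF.......]
after truncate(c, 1) → a:[3, 4], c:[0]  free=[F..FF.......]
after create(b) → a:[3, 4], b:[1], c:[0]  free=[FF.FF.......]
after append(a, 2) → a:[3, 4, 2, 5], b:[1], c:[0]  free=[FFFFFF......]
after append(c, 2) → a:[3, 4, 2, 5], b:[1], c:[0, 6, 7]  free=[FFFFFFFF....]
after unlink(a) → b:[1], c:[0, 6, 7]  free=[FF....FF....]
after unlink(b) → c:[0, 6, 7]  free=[F.....FF....]
after append(c, 1) → c:[0, 6, 7, 1]  free=[FF....FF....]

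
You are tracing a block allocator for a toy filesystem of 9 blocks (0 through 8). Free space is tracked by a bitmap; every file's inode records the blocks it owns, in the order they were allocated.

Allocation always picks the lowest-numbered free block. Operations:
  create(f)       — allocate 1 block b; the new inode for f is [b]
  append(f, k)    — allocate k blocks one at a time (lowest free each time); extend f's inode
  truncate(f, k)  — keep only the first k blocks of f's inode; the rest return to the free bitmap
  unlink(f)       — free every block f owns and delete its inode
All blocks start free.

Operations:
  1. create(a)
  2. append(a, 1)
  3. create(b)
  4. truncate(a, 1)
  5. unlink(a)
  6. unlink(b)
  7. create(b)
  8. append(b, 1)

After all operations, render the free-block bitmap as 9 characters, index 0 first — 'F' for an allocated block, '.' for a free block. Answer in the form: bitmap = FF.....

[1] create(a) — a=0 (map F........)
[2] append(a, 1) — a=0,1 (map FF.......)
[3] create(b) — a=0,1 b=2 (map FFF......)
[4] truncate(a, 1) — a=0 b=2 (map F.F......)
[5] unlink(a) — b=2 (map ..F......)
[6] unlink(b) —  (map .........)
[7] create(b) — b=0 (map F........)
[8] append(b, 1) — b=0,1 (map FF.......)

bitmap = FF.......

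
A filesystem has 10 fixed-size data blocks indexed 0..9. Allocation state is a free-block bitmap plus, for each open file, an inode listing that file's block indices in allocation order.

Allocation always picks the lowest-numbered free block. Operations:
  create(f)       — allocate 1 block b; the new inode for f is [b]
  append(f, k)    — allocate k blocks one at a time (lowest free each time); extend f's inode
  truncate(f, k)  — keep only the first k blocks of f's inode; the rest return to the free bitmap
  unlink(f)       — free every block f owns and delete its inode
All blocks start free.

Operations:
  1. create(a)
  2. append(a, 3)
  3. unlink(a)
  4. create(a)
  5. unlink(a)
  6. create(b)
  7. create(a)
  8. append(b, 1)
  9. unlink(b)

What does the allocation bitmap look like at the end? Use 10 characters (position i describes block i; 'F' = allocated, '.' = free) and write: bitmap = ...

bitmap = .F........

  1. create(a)  ⇒  F.........  {a→[0]}
  2. append(a, 3)  ⇒  FFFF......  {a→[0, 1, 2, 3]}
  3. unlink(a)  ⇒  ..........  {}
  4. create(a)  ⇒  F.........  {a→[0]}
  5. unlink(a)  ⇒  ..........  {}
  6. create(b)  ⇒  F.........  {b→[0]}
  7. create(a)  ⇒  FF........  {a→[1]; b→[0]}
  8. append(b, 1)  ⇒  FFF.......  {a→[1]; b→[0, 2]}
  9. unlink(b)  ⇒  .F........  {a→[1]}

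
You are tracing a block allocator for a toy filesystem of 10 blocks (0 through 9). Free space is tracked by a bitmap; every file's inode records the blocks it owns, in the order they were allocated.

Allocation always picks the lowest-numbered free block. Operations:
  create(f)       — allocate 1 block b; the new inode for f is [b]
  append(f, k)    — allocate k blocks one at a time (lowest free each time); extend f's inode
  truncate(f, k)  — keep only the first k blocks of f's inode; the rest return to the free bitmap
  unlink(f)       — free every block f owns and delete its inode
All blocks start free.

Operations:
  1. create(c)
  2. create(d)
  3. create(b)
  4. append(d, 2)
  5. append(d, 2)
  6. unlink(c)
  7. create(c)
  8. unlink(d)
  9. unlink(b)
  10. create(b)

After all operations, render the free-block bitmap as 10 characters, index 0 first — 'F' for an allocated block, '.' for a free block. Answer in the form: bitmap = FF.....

bitmap = FF........

[1] create(c) — c=0 (map F.........)
[2] create(d) — c=0 d=1 (map FF........)
[3] create(b) — b=2 c=0 d=1 (map FFF.......)
[4] append(d, 2) — b=2 c=0 d=1,3,4 (map FFFFF.....)
[5] append(d, 2) — b=2 c=0 d=1,3,4,5,6 (map FFFFFFF...)
[6] unlink(c) — b=2 d=1,3,4,5,6 (map .FFFFFF...)
[7] create(c) — b=2 c=0 d=1,3,4,5,6 (map FFFFFFF...)
[8] unlink(d) — b=2 c=0 (map F.F.......)
[9] unlink(b) — c=0 (map F.........)
[10] create(b) — b=1 c=0 (map FF........)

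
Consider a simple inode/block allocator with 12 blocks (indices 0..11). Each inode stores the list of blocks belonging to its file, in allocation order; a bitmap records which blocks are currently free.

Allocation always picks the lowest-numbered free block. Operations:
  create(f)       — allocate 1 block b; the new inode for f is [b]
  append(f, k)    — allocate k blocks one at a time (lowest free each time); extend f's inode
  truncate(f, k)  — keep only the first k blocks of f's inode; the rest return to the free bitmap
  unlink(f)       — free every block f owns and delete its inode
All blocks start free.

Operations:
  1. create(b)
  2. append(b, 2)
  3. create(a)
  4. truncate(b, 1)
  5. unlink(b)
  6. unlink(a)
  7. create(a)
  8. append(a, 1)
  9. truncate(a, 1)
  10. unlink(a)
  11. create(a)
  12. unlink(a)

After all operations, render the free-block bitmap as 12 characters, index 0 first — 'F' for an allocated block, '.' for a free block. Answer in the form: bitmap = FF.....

after create(b) → b:[0]  free=[F...........]
after append(b, 2) → b:[0, 1, 2]  free=[FFF.........]
after create(a) → a:[3], b:[0, 1, 2]  free=[FFFF........]
after truncate(b, 1) → a:[3], b:[0]  free=[F..F........]
after unlink(b) → a:[3]  free=[...F........]
after unlink(a) →   free=[............]
after create(a) → a:[0]  free=[F...........]
after append(a, 1) → a:[0, 1]  free=[FF..........]
after truncate(a, 1) → a:[0]  free=[F...........]
after unlink(a) →   free=[............]
after create(a) → a:[0]  free=[F...........]
after unlink(a) →   free=[............]

bitmap = ............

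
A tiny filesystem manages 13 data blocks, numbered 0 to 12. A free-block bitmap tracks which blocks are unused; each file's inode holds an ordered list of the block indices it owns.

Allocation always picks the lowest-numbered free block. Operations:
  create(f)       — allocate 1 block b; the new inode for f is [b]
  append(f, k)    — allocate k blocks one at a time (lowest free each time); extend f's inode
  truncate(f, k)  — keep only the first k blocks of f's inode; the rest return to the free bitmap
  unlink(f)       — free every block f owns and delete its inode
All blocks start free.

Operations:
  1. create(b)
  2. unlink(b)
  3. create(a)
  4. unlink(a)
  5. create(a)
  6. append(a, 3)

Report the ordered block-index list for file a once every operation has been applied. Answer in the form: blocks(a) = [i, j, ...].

[1] create(b) — b=0 (map F............)
[2] unlink(b) —  (map .............)
[3] create(a) — a=0 (map F............)
[4] unlink(a) —  (map .............)
[5] create(a) — a=0 (map F............)
[6] append(a, 3) — a=0,1,2,3 (map FFFF.........)

blocks(a) = [0, 1, 2, 3]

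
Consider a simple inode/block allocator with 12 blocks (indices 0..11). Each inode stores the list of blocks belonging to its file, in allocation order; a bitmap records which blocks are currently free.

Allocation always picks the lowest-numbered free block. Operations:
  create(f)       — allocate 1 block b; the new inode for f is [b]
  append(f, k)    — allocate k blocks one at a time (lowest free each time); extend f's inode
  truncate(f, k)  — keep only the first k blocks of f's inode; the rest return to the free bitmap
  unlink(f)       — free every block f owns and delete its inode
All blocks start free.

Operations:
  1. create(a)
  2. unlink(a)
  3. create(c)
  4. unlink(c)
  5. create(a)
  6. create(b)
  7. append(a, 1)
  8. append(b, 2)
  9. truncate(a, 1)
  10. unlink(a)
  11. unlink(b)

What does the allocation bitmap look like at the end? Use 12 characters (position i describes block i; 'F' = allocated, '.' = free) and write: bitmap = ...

  1. create(a)  ⇒  F...........  {a→[0]}
  2. unlink(a)  ⇒  ............  {}
  3. create(c)  ⇒  F...........  {c→[0]}
  4. unlink(c)  ⇒  ............  {}
  5. create(a)  ⇒  F...........  {a→[0]}
  6. create(b)  ⇒  FF..........  {a→[0]; b→[1]}
  7. append(a, 1)  ⇒  FFF.........  {a→[0, 2]; b→[1]}
  8. append(b, 2)  ⇒  FFFFF.......  {a→[0, 2]; b→[1, 3, 4]}
  9. truncate(a, 1)  ⇒  FF.FF.......  {a→[0]; b→[1, 3, 4]}
  10. unlink(a)  ⇒  .F.FF.......  {b→[1, 3, 4]}
  11. unlink(b)  ⇒  ............  {}

bitmap = ............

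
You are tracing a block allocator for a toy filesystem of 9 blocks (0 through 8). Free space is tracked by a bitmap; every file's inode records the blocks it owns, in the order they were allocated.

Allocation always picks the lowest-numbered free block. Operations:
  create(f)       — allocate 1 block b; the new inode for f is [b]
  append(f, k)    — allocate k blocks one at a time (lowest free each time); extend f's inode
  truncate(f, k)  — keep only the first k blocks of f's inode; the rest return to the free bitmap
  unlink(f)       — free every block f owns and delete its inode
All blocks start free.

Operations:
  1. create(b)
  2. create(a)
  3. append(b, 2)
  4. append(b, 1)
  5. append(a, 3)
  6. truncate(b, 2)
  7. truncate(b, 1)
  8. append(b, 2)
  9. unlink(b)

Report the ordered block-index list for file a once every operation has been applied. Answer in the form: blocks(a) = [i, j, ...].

blocks(a) = [1, 5, 6, 7]

  1. create(b)  ⇒  F........  {b→[0]}
  2. create(a)  ⇒  FF.......  {a→[1]; b→[0]}
  3. append(b, 2)  ⇒  FFFF.....  {a→[1]; b→[0, 2, 3]}
  4. append(b, 1)  ⇒  FFFFF....  {a→[1]; b→[0, 2, 3, 4]}
  5. append(a, 3)  ⇒  FFFFFFFF.  {a→[1, 5, 6, 7]; b→[0, 2, 3, 4]}
  6. truncate(b, 2)  ⇒  FFF..FFF.  {a→[1, 5, 6, 7]; b→[0, 2]}
  7. truncate(b, 1)  ⇒  FF...FFF.  {a→[1, 5, 6, 7]; b→[0]}
  8. append(b, 2)  ⇒  FFFF.FFF.  {a→[1, 5, 6, 7]; b→[0, 2, 3]}
  9. unlink(b)  ⇒  .F...FFF.  {a→[1, 5, 6, 7]}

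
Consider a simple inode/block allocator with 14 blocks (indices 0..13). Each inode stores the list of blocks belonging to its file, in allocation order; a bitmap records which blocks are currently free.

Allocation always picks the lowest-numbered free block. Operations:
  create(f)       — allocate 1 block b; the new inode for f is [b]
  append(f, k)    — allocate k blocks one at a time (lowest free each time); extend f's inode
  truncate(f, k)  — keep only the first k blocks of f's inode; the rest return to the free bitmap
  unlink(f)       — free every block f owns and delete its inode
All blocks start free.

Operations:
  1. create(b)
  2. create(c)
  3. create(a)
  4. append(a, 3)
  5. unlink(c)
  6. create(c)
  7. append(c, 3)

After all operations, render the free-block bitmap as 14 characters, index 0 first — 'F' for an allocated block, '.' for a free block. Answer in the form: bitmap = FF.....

bitmap = FFFFFFFFF.....

create(b): bitmap=F............. | b=[0]
create(c): bitmap=FF............ | b=[0] c=[1]
create(a): bitmap=FFF........... | a=[2] b=[0] c=[1]
append(a, 3): bitmap=FFFFFF........ | a=[2, 3, 4, 5] b=[0] c=[1]
unlink(c): bitmap=F.FFFF........ | a=[2, 3, 4, 5] b=[0]
create(c): bitmap=FFFFFF........ | a=[2, 3, 4, 5] b=[0] c=[1]
append(c, 3): bitmap=FFFFFFFFF..... | a=[2, 3, 4, 5] b=[0] c=[1, 6, 7, 8]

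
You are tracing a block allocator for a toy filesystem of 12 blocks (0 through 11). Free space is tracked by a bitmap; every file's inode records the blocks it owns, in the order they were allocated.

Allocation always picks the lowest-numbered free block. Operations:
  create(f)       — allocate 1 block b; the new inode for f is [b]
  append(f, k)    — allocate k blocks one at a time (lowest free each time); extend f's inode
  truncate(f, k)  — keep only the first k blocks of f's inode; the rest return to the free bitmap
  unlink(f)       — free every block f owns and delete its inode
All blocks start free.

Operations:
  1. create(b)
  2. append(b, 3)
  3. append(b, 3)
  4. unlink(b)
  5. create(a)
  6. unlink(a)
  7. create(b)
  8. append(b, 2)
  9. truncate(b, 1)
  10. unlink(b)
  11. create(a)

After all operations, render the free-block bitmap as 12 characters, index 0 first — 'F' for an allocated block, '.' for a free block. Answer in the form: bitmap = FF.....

after create(b) → b:[0]  free=[F...........]
after append(b, 3) → b:[0, 1, 2, 3]  free=[FFFF........]
after append(b, 3) → b:[0, 1, 2, 3, 4, 5, 6]  free=[FFFFFFF.....]
after unlink(b) →   free=[............]
after create(a) → a:[0]  free=[F...........]
after unlink(a) →   free=[............]
after create(b) → b:[0]  free=[F...........]
after append(b, 2) → b:[0, 1, 2]  free=[FFF.........]
after truncate(b, 1) → b:[0]  free=[F...........]
after unlink(b) →   free=[............]
after create(a) → a:[0]  free=[F...........]

bitmap = F...........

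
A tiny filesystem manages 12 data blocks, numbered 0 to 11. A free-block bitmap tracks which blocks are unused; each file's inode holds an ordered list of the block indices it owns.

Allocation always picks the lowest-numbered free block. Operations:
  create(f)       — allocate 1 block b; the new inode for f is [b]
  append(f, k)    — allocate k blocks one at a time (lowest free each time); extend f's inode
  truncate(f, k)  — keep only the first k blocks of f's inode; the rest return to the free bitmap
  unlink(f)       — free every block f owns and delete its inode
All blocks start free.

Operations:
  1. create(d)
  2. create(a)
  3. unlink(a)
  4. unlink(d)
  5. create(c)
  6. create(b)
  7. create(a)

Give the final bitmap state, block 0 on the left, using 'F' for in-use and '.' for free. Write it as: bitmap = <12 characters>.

bitmap = FFF.........

after create(d) → d:[0]  free=[F...........]
after create(a) → a:[1], d:[0]  free=[FF..........]
after unlink(a) → d:[0]  free=[F...........]
after unlink(d) →   free=[............]
after create(c) → c:[0]  free=[F...........]
after create(b) → b:[1], c:[0]  free=[FF..........]
after create(a) → a:[2], b:[1], c:[0]  free=[FFF.........]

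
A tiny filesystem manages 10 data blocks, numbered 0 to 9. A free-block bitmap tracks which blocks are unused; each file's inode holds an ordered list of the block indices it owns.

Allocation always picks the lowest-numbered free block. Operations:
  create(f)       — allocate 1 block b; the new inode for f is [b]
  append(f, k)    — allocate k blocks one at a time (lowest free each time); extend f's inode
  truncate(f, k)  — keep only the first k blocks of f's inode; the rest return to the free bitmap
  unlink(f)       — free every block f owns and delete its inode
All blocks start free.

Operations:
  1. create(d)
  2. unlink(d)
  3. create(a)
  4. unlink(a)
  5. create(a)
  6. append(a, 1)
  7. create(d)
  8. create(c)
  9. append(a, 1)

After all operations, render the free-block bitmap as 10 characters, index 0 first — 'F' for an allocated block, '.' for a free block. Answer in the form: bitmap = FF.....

bitmap = FFFFF.....

create(d): bitmap=F......... | d=[0]
unlink(d): bitmap=.......... | 
create(a): bitmap=F......... | a=[0]
unlink(a): bitmap=.......... | 
create(a): bitmap=F......... | a=[0]
append(a, 1): bitmap=FF........ | a=[0, 1]
create(d): bitmap=FFF....... | a=[0, 1] d=[2]
create(c): bitmap=FFFF...... | a=[0, 1] c=[3] d=[2]
append(a, 1): bitmap=FFFFF..... | a=[0, 1, 4] c=[3] d=[2]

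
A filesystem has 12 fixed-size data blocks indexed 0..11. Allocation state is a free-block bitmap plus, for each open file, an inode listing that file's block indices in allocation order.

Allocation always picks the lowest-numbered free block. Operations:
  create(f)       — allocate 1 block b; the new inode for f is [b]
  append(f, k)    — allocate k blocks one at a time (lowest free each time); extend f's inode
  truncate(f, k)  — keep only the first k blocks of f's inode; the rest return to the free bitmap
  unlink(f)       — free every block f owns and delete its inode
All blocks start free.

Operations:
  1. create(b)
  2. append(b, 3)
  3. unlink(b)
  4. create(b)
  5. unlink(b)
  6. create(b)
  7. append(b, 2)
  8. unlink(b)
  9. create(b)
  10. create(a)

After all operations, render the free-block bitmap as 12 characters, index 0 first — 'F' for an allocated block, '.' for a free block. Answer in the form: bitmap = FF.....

  1. create(b)  ⇒  F...........  {b→[0]}
  2. append(b, 3)  ⇒  FFFF........  {b→[0, 1, 2, 3]}
  3. unlink(b)  ⇒  ............  {}
  4. create(b)  ⇒  F...........  {b→[0]}
  5. unlink(b)  ⇒  ............  {}
  6. create(b)  ⇒  F...........  {b→[0]}
  7. append(b, 2)  ⇒  FFF.........  {b→[0, 1, 2]}
  8. unlink(b)  ⇒  ............  {}
  9. create(b)  ⇒  F...........  {b→[0]}
  10. create(a)  ⇒  FF..........  {a→[1]; b→[0]}

bitmap = FF..........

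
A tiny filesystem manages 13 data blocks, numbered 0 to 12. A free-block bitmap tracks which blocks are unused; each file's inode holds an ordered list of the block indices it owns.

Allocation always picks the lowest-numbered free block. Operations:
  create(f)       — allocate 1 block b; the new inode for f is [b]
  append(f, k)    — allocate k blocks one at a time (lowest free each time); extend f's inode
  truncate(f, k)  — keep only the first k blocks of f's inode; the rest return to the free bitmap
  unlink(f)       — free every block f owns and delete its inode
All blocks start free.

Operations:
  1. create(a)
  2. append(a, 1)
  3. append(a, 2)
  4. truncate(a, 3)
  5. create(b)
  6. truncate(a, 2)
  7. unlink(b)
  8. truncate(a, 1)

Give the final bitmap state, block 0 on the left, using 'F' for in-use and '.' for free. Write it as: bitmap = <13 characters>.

bitmap = F............

  1. create(a)  ⇒  F............  {a→[0]}
  2. append(a, 1)  ⇒  FF...........  {a→[0, 1]}
  3. append(a, 2)  ⇒  FFFF.........  {a→[0, 1, 2, 3]}
  4. truncate(a, 3)  ⇒  FFF..........  {a→[0, 1, 2]}
  5. create(b)  ⇒  FFFF.........  {a→[0, 1, 2]; b→[3]}
  6. truncate(a, 2)  ⇒  FF.F.........  {a→[0, 1]; b→[3]}
  7. unlink(b)  ⇒  FF...........  {a→[0, 1]}
  8. truncate(a, 1)  ⇒  F............  {a→[0]}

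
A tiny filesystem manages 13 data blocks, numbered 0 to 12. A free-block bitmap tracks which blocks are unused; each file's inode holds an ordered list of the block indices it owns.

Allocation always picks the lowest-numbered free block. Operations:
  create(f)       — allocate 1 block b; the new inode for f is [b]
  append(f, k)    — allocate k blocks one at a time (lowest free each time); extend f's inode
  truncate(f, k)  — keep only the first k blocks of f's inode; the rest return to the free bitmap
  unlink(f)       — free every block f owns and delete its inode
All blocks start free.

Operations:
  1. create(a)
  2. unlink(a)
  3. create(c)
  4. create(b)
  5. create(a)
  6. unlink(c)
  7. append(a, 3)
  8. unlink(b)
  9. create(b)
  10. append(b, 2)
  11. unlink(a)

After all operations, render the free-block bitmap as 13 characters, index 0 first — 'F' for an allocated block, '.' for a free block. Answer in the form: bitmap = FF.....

  1. create(a)  ⇒  F............  {a→[0]}
  2. unlink(a)  ⇒  .............  {}
  3. create(c)  ⇒  F............  {c→[0]}
  4. create(b)  ⇒  FF...........  {b→[1]; c→[0]}
  5. create(a)  ⇒  FFF..........  {a→[2]; b→[1]; c→[0]}
  6. unlink(c)  ⇒  .FF..........  {a→[2]; b→[1]}
  7. append(a, 3)  ⇒  FFFFF........  {a→[2, 0, 3, 4]; b→[1]}
  8. unlink(b)  ⇒  F.FFF........  {a→[2, 0, 3, 4]}
  9. create(b)  ⇒  FFFFF........  {a→[2, 0, 3, 4]; b→[1]}
  10. append(b, 2)  ⇒  FFFFFFF......  {a→[2, 0, 3, 4]; b→[1, 5, 6]}
  11. unlink(a)  ⇒  .F...FF......  {b→[1, 5, 6]}

bitmap = .F...FF......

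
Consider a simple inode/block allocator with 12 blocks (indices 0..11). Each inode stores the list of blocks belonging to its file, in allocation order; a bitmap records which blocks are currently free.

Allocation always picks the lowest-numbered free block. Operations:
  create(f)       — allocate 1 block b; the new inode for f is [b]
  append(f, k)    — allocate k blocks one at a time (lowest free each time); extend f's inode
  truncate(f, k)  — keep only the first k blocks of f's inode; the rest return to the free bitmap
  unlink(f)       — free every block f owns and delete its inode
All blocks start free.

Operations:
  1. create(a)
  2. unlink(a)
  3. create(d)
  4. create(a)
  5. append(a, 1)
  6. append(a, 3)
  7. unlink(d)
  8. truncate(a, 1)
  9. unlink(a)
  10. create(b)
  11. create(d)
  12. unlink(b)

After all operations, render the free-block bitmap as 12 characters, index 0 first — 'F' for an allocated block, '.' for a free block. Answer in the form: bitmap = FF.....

bitmap = .F..........

[1] create(a) — a=0 (map F...........)
[2] unlink(a) —  (map ............)
[3] create(d) — d=0 (map F...........)
[4] create(a) — a=1 d=0 (map FF..........)
[5] append(a, 1) — a=1,2 d=0 (map FFF.........)
[6] append(a, 3) — a=1,2,3,4,5 d=0 (map FFFFFF......)
[7] unlink(d) — a=1,2,3,4,5 (map .FFFFF......)
[8] truncate(a, 1) — a=1 (map .F..........)
[9] unlink(a) —  (map ............)
[10] create(b) — b=0 (map F...........)
[11] create(d) — b=0 d=1 (map FF..........)
[12] unlink(b) — d=1 (map .F..........)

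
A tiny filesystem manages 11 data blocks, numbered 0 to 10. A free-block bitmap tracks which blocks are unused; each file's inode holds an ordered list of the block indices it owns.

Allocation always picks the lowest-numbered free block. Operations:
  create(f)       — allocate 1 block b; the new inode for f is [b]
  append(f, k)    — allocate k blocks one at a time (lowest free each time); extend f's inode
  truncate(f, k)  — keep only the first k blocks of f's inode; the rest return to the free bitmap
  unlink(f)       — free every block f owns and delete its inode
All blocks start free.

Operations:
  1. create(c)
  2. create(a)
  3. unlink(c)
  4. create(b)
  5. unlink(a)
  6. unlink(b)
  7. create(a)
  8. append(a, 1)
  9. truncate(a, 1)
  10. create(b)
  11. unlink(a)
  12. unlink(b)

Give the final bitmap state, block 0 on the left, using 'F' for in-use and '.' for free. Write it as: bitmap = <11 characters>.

after create(c) → c:[0]  free=[F..........]
after create(a) → a:[1], c:[0]  free=[FF.........]
after unlink(c) → a:[1]  free=[.F.........]
after create(b) → a:[1], b:[0]  free=[FF.........]
after unlink(a) → b:[0]  free=[F..........]
after unlink(b) →   free=[...........]
after create(a) → a:[0]  free=[F..........]
after append(a, 1) → a:[0, 1]  free=[FF.........]
after truncate(a, 1) → a:[0]  free=[F..........]
after create(b) → a:[0], b:[1]  free=[FF.........]
after unlink(a) → b:[1]  free=[.F.........]
after unlink(b) →   free=[...........]

bitmap = ...........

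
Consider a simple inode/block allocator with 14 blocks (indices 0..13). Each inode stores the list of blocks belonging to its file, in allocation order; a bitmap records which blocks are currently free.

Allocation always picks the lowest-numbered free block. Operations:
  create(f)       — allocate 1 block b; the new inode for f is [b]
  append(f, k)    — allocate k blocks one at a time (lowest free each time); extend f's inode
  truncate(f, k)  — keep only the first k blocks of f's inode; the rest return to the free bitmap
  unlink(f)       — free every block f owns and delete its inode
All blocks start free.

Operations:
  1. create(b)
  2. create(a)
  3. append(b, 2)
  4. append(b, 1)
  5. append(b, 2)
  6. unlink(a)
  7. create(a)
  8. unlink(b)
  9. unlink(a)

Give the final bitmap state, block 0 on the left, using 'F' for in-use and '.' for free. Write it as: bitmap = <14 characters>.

bitmap = ..............

after create(b) → b:[0]  free=[F.............]
after create(a) → a:[1], b:[0]  free=[FF............]
after append(b, 2) → a:[1], b:[0, 2, 3]  free=[FFFF..........]
after append(b, 1) → a:[1], b:[0, 2, 3, 4]  free=[FFFFF.........]
after append(b, 2) → a:[1], b:[0, 2, 3, 4, 5, 6]  free=[FFFFFFF.......]
after unlink(a) → b:[0, 2, 3, 4, 5, 6]  free=[F.FFFFF.......]
after create(a) → a:[1], b:[0, 2, 3, 4, 5, 6]  free=[FFFFFFF.......]
after unlink(b) → a:[1]  free=[.F............]
after unlink(a) →   free=[..............]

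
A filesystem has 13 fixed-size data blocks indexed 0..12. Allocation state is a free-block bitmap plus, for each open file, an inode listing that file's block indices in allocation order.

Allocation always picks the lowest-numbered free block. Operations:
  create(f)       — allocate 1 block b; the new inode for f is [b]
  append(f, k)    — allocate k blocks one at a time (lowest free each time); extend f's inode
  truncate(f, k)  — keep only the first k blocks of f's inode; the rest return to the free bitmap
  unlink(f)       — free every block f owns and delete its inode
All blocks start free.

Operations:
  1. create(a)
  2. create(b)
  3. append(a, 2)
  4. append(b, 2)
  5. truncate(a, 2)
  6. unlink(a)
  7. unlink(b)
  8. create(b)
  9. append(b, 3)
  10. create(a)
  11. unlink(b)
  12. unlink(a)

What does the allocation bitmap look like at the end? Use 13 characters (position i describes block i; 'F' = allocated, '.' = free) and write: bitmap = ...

bitmap = .............

  1. create(a)  ⇒  F............  {a→[0]}
  2. create(b)  ⇒  FF...........  {a→[0]; b→[1]}
  3. append(a, 2)  ⇒  FFFF.........  {a→[0, 2, 3]; b→[1]}
  4. append(b, 2)  ⇒  FFFFFF.......  {a→[0, 2, 3]; b→[1, 4, 5]}
  5. truncate(a, 2)  ⇒  FFF.FF.......  {a→[0, 2]; b→[1, 4, 5]}
  6. unlink(a)  ⇒  .F..FF.......  {b→[1, 4, 5]}
  7. unlink(b)  ⇒  .............  {}
  8. create(b)  ⇒  F............  {b→[0]}
  9. append(b, 3)  ⇒  FFFF.........  {b→[0, 1, 2, 3]}
  10. create(a)  ⇒  FFFFF........  {a→[4]; b→[0, 1, 2, 3]}
  11. unlink(b)  ⇒  ....F........  {a→[4]}
  12. unlink(a)  ⇒  .............  {}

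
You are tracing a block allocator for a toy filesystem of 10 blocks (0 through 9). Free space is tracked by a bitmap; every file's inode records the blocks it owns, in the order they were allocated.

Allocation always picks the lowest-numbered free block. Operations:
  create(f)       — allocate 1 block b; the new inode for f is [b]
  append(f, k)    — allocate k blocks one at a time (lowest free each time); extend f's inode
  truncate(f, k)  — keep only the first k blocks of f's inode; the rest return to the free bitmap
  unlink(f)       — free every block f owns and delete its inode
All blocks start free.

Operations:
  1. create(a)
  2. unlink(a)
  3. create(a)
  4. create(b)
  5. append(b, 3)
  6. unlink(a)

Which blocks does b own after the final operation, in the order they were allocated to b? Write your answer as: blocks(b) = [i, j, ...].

blocks(b) = [1, 2, 3, 4]

create(a): bitmap=F......... | a=[0]
unlink(a): bitmap=.......... | 
create(a): bitmap=F......... | a=[0]
create(b): bitmap=FF........ | a=[0] b=[1]
append(b, 3): bitmap=FFFFF..... | a=[0] b=[1, 2, 3, 4]
unlink(a): bitmap=.FFFF..... | b=[1, 2, 3, 4]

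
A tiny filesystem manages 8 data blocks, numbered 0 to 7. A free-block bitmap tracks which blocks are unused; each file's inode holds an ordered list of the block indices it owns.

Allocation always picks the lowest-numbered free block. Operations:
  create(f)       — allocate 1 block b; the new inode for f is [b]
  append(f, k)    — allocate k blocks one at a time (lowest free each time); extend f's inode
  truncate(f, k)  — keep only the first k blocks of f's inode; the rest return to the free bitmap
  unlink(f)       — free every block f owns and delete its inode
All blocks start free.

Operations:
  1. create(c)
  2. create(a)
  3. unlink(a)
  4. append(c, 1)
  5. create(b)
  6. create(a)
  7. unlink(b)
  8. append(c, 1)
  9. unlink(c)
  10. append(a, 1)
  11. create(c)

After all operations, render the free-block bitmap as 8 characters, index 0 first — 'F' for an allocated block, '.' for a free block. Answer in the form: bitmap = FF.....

bitmap = FF.F....

[1] create(c) — c=0 (map F.......)
[2] create(a) — a=1 c=0 (map FF......)
[3] unlink(a) — c=0 (map F.......)
[4] append(c, 1) — c=0,1 (map FF......)
[5] create(b) — b=2 c=0,1 (map FFF.....)
[6] create(a) — a=3 b=2 c=0,1 (map FFFF....)
[7] unlink(b) — a=3 c=0,1 (map FF.F....)
[8] append(c, 1) — a=3 c=0,1,2 (map FFFF....)
[9] unlink(c) — a=3 (map ...F....)
[10] append(a, 1) — a=3,0 (map F..F....)
[11] create(c) — a=3,0 c=1 (map FF.F....)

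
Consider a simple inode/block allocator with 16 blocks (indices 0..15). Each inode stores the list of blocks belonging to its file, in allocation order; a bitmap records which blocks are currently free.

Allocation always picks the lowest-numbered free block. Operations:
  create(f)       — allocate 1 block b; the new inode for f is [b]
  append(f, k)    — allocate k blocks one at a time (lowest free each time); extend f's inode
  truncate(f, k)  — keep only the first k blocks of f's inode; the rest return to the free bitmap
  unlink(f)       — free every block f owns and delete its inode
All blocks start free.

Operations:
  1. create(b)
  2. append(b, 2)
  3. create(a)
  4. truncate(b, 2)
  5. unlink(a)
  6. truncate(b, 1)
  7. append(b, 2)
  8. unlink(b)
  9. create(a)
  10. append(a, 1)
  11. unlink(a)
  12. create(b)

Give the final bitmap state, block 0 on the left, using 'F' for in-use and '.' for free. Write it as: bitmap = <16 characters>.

create(b): bitmap=F............... | b=[0]
append(b, 2): bitmap=FFF............. | b=[0, 1, 2]
create(a): bitmap=FFFF............ | a=[3] b=[0, 1, 2]
truncate(b, 2): bitmap=FF.F............ | a=[3] b=[0, 1]
unlink(a): bitmap=FF.............. | b=[0, 1]
truncate(b, 1): bitmap=F............... | b=[0]
append(b, 2): bitmap=FFF............. | b=[0, 1, 2]
unlink(b): bitmap=................ | 
create(a): bitmap=F............... | a=[0]
append(a, 1): bitmap=FF.............. | a=[0, 1]
unlink(a): bitmap=................ | 
create(b): bitmap=F............... | b=[0]

bitmap = F...............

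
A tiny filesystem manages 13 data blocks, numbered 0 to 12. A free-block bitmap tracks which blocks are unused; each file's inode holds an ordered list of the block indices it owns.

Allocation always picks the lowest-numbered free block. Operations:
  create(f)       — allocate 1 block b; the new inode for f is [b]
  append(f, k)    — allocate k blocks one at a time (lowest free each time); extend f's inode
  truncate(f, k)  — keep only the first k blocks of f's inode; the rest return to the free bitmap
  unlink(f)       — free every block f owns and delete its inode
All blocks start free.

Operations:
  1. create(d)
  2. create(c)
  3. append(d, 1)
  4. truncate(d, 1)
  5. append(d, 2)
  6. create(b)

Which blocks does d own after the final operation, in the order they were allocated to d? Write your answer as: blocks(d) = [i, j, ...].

blocks(d) = [0, 2, 3]

after create(d) → d:[0]  free=[F............]
after create(c) → c:[1], d:[0]  free=[FF...........]
after append(d, 1) → c:[1], d:[0, 2]  free=[FFF..........]
after truncate(d, 1) → c:[1], d:[0]  free=[FF...........]
after append(d, 2) → c:[1], d:[0, 2, 3]  free=[FFFF.........]
after create(b) → b:[4], c:[1], d:[0, 2, 3]  free=[FFFFF........]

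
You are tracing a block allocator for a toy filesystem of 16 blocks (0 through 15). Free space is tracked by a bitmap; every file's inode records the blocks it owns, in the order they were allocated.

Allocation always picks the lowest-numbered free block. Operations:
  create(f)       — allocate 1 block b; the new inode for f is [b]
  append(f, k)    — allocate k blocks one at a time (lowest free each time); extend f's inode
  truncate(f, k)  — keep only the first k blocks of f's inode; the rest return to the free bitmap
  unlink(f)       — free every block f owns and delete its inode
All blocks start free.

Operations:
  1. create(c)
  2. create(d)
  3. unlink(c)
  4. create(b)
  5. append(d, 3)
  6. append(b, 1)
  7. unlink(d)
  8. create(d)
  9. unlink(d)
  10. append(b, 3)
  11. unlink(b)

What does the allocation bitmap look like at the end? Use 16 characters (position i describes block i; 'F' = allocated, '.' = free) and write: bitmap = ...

create(c): bitmap=F............... | c=[0]
create(d): bitmap=FF.............. | c=[0] d=[1]
unlink(c): bitmap=.F.............. | d=[1]
create(b): bitmap=FF.............. | b=[0] d=[1]
append(d, 3): bitmap=FFFFF........... | b=[0] d=[1, 2, 3, 4]
append(b, 1): bitmap=FFFFFF.......... | b=[0, 5] d=[1, 2, 3, 4]
unlink(d): bitmap=F....F.......... | b=[0, 5]
create(d): bitmap=FF...F.......... | b=[0, 5] d=[1]
unlink(d): bitmap=F....F.......... | b=[0, 5]
append(b, 3): bitmap=FFFF.F.......... | b=[0, 5, 1, 2, 3]
unlink(b): bitmap=................ | 

bitmap = ................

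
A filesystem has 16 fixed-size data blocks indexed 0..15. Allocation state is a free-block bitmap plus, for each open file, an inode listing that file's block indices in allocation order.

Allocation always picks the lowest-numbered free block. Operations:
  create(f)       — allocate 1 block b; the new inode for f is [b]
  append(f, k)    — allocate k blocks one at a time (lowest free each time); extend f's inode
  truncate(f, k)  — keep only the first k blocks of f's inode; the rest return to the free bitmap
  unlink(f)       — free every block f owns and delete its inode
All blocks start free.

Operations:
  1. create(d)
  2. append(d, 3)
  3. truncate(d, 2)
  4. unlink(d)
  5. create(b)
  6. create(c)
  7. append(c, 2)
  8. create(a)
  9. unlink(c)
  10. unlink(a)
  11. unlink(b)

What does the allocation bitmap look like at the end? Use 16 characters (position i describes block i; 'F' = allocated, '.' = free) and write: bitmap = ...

bitmap = ................

  1. create(d)  ⇒  F...............  {d→[0]}
  2. append(d, 3)  ⇒  FFFF............  {d→[0, 1, 2, 3]}
  3. truncate(d, 2)  ⇒  FF..............  {d→[0, 1]}
  4. unlink(d)  ⇒  ................  {}
  5. create(b)  ⇒  F...............  {b→[0]}
  6. create(c)  ⇒  FF..............  {b→[0]; c→[1]}
  7. append(c, 2)  ⇒  FFFF............  {b→[0]; c→[1, 2, 3]}
  8. create(a)  ⇒  FFFFF...........  {a→[4]; b→[0]; c→[1, 2, 3]}
  9. unlink(c)  ⇒  F...F...........  {a→[4]; b→[0]}
  10. unlink(a)  ⇒  F...............  {b→[0]}
  11. unlink(b)  ⇒  ................  {}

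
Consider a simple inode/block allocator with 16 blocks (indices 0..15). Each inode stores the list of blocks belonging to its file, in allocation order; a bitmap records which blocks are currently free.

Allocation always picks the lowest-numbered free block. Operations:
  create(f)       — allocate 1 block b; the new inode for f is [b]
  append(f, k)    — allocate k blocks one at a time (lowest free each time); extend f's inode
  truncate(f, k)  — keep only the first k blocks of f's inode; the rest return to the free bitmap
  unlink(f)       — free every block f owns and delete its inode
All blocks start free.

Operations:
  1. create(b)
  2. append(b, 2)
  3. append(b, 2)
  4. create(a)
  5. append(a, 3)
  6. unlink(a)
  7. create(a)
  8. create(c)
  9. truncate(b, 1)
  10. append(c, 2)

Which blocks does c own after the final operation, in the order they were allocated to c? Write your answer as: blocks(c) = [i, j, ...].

after create(b) → b:[0]  free=[F...............]
after append(b, 2) → b:[0, 1, 2]  free=[FFF.............]
after append(b, 2) → b:[0, 1, 2, 3, 4]  free=[FFFFF...........]
after create(a) → a:[5], b:[0, 1, 2, 3, 4]  free=[FFFFFF..........]
after append(a, 3) → a:[5, 6, 7, 8], b:[0, 1, 2, 3, 4]  free=[FFFFFFFFF.......]
after unlink(a) → b:[0, 1, 2, 3, 4]  free=[FFFFF...........]
after create(a) → a:[5], b:[0, 1, 2, 3, 4]  free=[FFFFFF..........]
after create(c) → a:[5], b:[0, 1, 2, 3, 4], c:[6]  free=[FFFFFFF.........]
after truncate(b, 1) → a:[5], b:[0], c:[6]  free=[F....FF.........]
after append(c, 2) → a:[5], b:[0], c:[6, 1, 2]  free=[FFF..FF.........]

blocks(c) = [6, 1, 2]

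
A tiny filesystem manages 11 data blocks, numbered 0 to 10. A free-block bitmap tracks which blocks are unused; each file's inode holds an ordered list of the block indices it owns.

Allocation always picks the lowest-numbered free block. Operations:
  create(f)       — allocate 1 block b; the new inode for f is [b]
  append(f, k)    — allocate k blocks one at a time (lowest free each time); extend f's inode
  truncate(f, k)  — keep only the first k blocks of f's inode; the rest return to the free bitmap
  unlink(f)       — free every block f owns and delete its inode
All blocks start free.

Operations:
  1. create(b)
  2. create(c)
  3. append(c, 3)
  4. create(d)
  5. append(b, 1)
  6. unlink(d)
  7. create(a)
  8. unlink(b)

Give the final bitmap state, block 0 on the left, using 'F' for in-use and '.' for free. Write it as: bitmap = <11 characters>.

bitmap = .FFFFF.....

after create(b) → b:[0]  free=[F..........]
after create(c) → b:[0], c:[1]  free=[FF.........]
after append(c, 3) → b:[0], c:[1, 2, 3, 4]  free=[FFFFF......]
after create(d) → b:[0], c:[1, 2, 3, 4], d:[5]  free=[FFFFFF.....]
after append(b, 1) → b:[0, 6], c:[1, 2, 3, 4], d:[5]  free=[FFFFFFF....]
after unlink(d) → b:[0, 6], c:[1, 2, 3, 4]  free=[FFFFF.F....]
after create(a) → a:[5], b:[0, 6], c:[1, 2, 3, 4]  free=[FFFFFFF....]
after unlink(b) → a:[5], c:[1, 2, 3, 4]  free=[.FFFFF.....]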